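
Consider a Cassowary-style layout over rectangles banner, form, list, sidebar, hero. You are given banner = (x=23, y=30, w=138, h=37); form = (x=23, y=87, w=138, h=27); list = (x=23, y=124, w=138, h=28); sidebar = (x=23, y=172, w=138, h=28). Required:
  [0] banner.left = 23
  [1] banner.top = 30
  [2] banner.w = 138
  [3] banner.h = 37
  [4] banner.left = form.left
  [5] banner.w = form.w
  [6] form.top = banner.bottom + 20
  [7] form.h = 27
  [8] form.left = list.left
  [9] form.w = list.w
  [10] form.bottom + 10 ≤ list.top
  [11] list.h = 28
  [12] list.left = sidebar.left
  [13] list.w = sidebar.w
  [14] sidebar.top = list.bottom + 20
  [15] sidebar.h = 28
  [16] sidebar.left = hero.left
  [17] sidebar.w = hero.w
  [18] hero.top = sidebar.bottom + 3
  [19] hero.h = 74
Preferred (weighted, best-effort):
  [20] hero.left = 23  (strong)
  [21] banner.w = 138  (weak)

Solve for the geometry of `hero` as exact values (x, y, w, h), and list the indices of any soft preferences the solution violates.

hero = (x=23, y=203, w=138, h=74)
violated soft preferences: none

1. hero.x = 23  [sidebar.left = hero.left]
2. hero.w = 138  [sidebar.w = hero.w]
3. hero.y = 203  [hero.top = sidebar.bottom + 3]
4. hero.h = 74  [hero.h = 74]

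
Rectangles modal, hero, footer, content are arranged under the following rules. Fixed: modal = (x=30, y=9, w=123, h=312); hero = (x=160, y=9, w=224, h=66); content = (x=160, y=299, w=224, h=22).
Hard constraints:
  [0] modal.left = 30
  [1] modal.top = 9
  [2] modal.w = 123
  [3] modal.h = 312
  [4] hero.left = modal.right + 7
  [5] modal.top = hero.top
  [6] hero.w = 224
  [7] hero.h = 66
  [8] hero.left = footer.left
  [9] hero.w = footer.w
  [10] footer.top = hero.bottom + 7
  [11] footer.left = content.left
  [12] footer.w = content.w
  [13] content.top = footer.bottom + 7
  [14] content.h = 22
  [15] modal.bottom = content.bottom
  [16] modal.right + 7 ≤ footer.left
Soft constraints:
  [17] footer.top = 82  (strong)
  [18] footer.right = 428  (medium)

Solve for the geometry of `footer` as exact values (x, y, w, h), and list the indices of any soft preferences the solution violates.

1. footer.x = 160  [hero.left = footer.left]
2. footer.w = 224  [hero.w = footer.w]
3. footer.y = 82  [footer.top = hero.bottom + 7]
4. footer.h = 210  [content.top = footer.bottom + 7]

footer = (x=160, y=82, w=224, h=210)
violated soft preferences: 18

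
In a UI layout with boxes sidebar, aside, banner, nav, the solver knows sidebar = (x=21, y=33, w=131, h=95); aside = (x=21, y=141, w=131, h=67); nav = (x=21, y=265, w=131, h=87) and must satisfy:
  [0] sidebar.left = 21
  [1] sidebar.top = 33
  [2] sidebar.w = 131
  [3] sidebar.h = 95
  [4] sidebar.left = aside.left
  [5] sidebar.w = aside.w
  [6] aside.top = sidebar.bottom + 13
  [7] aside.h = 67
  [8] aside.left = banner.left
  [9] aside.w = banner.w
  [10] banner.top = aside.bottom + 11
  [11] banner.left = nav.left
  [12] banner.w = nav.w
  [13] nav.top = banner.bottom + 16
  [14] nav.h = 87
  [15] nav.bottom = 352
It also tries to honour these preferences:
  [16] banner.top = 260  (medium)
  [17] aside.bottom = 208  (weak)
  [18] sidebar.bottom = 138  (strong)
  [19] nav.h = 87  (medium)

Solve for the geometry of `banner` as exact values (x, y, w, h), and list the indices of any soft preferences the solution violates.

1. banner.x = 21  [aside.left = banner.left]
2. banner.w = 131  [aside.w = banner.w]
3. banner.y = 219  [banner.top = aside.bottom + 11]
4. banner.h = 30  [nav.top = banner.bottom + 16]

banner = (x=21, y=219, w=131, h=30)
violated soft preferences: 16, 18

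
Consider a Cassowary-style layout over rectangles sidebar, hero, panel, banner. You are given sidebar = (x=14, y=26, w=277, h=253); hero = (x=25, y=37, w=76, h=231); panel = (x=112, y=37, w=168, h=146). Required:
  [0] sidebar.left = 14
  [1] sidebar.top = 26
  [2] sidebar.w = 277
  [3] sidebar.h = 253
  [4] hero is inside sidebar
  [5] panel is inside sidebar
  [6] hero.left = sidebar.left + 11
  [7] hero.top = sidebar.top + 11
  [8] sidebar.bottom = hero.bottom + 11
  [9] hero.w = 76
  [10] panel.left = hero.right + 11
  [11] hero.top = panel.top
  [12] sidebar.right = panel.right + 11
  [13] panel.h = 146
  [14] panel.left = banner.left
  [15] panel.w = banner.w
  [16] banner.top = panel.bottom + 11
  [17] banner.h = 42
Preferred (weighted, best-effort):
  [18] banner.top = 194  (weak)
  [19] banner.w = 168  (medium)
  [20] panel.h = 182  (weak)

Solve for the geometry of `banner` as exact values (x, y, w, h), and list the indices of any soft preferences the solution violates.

1. banner.x = 112  [panel.left = banner.left]
2. banner.w = 168  [panel.w = banner.w]
3. banner.y = 194  [banner.top = panel.bottom + 11]
4. banner.h = 42  [banner.h = 42]

banner = (x=112, y=194, w=168, h=42)
violated soft preferences: 20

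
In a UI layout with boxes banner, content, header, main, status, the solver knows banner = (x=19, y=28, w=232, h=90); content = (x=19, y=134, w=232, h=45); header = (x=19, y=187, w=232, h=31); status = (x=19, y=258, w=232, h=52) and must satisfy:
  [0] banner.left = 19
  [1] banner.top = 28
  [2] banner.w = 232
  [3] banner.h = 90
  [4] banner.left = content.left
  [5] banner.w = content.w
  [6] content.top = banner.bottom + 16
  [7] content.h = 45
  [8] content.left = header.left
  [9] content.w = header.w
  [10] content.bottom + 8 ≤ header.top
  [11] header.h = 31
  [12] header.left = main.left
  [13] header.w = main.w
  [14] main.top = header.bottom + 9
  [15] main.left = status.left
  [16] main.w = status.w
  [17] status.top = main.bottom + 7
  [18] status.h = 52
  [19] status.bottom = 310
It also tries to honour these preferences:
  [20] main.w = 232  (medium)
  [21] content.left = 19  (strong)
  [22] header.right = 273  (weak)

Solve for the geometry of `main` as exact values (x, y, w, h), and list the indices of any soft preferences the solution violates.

1. main.x = 19  [header.left = main.left]
2. main.w = 232  [header.w = main.w]
3. main.y = 227  [main.top = header.bottom + 9]
4. main.h = 24  [status.top = main.bottom + 7]

main = (x=19, y=227, w=232, h=24)
violated soft preferences: 22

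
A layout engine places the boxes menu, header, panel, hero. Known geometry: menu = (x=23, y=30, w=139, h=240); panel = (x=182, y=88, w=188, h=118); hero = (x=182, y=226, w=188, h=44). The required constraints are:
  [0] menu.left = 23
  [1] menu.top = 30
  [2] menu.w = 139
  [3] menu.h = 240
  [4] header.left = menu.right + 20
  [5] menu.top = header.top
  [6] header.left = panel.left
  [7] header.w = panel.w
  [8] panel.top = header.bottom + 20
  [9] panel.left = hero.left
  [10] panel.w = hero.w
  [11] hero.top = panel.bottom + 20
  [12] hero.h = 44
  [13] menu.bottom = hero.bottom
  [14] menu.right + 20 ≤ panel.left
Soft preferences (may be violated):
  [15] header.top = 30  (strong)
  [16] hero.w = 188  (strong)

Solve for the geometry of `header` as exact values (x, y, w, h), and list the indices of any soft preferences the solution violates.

header = (x=182, y=30, w=188, h=38)
violated soft preferences: none

1. header.x = 182  [header.left = menu.right + 20]
2. header.y = 30  [menu.top = header.top]
3. header.w = 188  [header.w = panel.w]
4. header.h = 38  [panel.top = header.bottom + 20]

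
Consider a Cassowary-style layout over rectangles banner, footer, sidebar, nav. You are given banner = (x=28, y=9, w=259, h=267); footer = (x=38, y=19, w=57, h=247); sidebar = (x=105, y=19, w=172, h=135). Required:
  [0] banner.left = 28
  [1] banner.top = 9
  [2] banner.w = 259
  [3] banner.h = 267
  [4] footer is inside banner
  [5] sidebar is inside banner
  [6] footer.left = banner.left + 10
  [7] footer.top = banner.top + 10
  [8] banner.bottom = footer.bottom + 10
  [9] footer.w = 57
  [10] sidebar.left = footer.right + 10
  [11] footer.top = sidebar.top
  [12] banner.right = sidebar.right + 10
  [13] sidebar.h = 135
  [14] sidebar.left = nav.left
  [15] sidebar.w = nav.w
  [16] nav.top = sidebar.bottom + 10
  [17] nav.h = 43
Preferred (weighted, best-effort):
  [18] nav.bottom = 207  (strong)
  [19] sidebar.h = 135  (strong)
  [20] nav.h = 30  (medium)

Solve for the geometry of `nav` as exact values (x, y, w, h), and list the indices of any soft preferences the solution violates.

nav = (x=105, y=164, w=172, h=43)
violated soft preferences: 20

1. nav.x = 105  [sidebar.left = nav.left]
2. nav.w = 172  [sidebar.w = nav.w]
3. nav.y = 164  [nav.top = sidebar.bottom + 10]
4. nav.h = 43  [nav.h = 43]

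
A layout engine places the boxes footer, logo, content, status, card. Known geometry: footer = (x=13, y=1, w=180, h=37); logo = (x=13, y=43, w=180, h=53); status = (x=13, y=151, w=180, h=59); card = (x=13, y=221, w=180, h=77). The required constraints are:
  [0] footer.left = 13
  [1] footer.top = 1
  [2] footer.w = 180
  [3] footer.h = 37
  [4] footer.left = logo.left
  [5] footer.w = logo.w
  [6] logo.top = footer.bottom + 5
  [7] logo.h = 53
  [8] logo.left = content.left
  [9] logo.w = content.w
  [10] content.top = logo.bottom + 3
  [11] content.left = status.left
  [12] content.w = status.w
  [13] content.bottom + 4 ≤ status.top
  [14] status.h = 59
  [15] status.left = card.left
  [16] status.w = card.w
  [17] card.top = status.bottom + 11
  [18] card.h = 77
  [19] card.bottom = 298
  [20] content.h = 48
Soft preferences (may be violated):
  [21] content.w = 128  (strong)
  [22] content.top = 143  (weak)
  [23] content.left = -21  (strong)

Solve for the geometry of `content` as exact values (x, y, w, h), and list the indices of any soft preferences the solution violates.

1. content.x = 13  [logo.left = content.left]
2. content.w = 180  [logo.w = content.w]
3. content.y = 99  [content.top = logo.bottom + 3]
4. content.h = 48  [content.h = 48]

content = (x=13, y=99, w=180, h=48)
violated soft preferences: 21, 22, 23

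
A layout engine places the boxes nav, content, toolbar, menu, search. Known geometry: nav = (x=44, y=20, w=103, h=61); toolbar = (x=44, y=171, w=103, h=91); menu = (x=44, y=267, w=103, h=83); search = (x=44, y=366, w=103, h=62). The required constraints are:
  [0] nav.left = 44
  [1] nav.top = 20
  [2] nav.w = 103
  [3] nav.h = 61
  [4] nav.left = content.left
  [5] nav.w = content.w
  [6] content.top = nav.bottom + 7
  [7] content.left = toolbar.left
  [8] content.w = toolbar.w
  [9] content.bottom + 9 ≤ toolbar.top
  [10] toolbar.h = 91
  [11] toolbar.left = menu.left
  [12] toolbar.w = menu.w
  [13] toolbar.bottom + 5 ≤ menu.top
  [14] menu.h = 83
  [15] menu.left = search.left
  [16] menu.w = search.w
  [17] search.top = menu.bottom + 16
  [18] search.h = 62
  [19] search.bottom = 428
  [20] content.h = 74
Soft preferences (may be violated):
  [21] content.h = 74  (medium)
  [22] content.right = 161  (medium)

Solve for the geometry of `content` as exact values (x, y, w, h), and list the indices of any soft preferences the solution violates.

content = (x=44, y=88, w=103, h=74)
violated soft preferences: 22

1. content.x = 44  [nav.left = content.left]
2. content.w = 103  [nav.w = content.w]
3. content.y = 88  [content.top = nav.bottom + 7]
4. content.h = 74  [content.h = 74]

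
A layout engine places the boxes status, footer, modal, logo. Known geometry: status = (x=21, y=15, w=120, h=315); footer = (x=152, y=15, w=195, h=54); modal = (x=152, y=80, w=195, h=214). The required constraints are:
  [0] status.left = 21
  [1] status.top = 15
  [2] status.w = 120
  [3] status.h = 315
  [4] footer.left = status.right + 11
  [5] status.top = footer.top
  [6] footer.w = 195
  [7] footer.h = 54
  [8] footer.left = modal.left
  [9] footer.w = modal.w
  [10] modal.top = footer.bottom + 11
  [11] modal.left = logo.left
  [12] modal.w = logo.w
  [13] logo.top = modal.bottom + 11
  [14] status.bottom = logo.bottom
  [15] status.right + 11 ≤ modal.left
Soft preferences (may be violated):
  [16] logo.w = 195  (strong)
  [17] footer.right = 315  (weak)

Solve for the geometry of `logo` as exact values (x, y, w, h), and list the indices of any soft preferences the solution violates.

logo = (x=152, y=305, w=195, h=25)
violated soft preferences: 17

1. logo.x = 152  [modal.left = logo.left]
2. logo.w = 195  [modal.w = logo.w]
3. logo.y = 305  [logo.top = modal.bottom + 11]
4. logo.h = 25  [status.bottom = logo.bottom]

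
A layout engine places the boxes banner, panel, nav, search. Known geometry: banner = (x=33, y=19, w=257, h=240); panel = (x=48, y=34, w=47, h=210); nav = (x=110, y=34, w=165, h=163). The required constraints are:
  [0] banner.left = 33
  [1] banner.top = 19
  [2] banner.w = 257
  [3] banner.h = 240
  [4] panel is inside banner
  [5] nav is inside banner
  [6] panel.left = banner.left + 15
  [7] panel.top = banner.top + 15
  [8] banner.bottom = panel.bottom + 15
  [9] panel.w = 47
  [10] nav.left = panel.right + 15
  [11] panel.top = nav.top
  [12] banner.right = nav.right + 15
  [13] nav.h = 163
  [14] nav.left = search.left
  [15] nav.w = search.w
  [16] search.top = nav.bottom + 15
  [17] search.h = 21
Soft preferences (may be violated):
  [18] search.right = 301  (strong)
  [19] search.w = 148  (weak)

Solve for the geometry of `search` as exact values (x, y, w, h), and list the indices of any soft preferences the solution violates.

search = (x=110, y=212, w=165, h=21)
violated soft preferences: 18, 19

1. search.x = 110  [nav.left = search.left]
2. search.w = 165  [nav.w = search.w]
3. search.y = 212  [search.top = nav.bottom + 15]
4. search.h = 21  [search.h = 21]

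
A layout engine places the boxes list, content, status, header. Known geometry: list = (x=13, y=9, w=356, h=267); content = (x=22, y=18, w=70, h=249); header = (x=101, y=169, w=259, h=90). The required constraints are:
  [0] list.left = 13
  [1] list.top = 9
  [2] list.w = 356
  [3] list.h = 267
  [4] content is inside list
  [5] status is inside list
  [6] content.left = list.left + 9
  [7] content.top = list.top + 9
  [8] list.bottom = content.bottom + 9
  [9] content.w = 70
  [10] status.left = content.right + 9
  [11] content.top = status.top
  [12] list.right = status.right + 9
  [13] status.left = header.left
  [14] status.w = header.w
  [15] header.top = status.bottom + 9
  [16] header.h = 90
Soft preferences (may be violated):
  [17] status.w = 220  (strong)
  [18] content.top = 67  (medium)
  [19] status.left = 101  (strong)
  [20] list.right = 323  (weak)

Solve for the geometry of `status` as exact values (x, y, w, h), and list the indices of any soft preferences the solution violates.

1. status.x = 101  [status.left = content.right + 9]
2. status.y = 18  [content.top = status.top]
3. status.w = 259  [list.right = status.right + 9]
4. status.h = 142  [header.top = status.bottom + 9]

status = (x=101, y=18, w=259, h=142)
violated soft preferences: 17, 18, 20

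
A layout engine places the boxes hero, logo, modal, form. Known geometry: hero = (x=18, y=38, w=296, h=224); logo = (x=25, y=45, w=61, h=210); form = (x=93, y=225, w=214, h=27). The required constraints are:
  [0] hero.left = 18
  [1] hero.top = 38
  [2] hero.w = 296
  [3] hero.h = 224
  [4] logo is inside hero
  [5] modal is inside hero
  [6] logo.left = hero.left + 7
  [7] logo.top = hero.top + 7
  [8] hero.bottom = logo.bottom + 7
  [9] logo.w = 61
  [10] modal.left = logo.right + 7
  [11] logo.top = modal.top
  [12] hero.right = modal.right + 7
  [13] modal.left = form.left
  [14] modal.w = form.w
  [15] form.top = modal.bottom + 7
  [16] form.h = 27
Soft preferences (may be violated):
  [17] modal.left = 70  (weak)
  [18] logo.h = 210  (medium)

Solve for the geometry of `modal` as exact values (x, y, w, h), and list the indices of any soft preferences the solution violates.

1. modal.x = 93  [modal.left = logo.right + 7]
2. modal.y = 45  [logo.top = modal.top]
3. modal.w = 214  [hero.right = modal.right + 7]
4. modal.h = 173  [form.top = modal.bottom + 7]

modal = (x=93, y=45, w=214, h=173)
violated soft preferences: 17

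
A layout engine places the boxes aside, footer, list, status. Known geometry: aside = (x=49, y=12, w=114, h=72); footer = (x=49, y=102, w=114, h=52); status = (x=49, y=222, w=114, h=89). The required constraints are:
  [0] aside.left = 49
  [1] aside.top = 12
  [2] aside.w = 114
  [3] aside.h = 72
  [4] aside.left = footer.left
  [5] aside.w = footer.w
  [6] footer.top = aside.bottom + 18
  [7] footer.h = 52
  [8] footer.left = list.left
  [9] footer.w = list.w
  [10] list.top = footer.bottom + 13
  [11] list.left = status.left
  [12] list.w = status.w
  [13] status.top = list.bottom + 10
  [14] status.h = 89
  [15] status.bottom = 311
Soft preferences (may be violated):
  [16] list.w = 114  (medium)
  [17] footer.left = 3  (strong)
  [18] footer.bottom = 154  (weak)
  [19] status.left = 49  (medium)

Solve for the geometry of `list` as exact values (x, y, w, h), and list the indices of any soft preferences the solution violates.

list = (x=49, y=167, w=114, h=45)
violated soft preferences: 17

1. list.x = 49  [footer.left = list.left]
2. list.w = 114  [footer.w = list.w]
3. list.y = 167  [list.top = footer.bottom + 13]
4. list.h = 45  [status.top = list.bottom + 10]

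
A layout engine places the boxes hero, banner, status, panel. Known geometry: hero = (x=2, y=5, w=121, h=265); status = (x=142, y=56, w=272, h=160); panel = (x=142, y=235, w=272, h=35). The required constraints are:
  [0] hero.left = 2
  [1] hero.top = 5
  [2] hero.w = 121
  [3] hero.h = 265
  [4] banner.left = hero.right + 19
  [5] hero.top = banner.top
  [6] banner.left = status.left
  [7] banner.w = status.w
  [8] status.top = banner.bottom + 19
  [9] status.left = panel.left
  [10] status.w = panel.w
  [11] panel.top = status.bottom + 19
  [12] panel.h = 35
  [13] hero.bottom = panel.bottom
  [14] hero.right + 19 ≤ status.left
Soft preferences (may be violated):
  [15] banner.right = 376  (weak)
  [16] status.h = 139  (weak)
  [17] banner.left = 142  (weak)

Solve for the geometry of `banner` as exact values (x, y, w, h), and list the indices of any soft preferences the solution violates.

1. banner.x = 142  [banner.left = hero.right + 19]
2. banner.y = 5  [hero.top = banner.top]
3. banner.w = 272  [banner.w = status.w]
4. banner.h = 32  [status.top = banner.bottom + 19]

banner = (x=142, y=5, w=272, h=32)
violated soft preferences: 15, 16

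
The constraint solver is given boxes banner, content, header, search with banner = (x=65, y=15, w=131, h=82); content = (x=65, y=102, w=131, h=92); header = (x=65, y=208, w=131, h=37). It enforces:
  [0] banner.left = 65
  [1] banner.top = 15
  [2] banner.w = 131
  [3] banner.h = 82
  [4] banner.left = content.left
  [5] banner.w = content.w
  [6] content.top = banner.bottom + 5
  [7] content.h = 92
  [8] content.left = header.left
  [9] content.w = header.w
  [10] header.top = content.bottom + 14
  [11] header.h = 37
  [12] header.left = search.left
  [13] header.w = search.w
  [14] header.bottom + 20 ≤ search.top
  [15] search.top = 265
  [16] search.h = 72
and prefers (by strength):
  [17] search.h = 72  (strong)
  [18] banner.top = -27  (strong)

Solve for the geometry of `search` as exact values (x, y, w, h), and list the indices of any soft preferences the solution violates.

search = (x=65, y=265, w=131, h=72)
violated soft preferences: 18

1. search.x = 65  [header.left = search.left]
2. search.w = 131  [header.w = search.w]
3. search.y = 265  [search.top = 265]
4. search.h = 72  [search.h = 72]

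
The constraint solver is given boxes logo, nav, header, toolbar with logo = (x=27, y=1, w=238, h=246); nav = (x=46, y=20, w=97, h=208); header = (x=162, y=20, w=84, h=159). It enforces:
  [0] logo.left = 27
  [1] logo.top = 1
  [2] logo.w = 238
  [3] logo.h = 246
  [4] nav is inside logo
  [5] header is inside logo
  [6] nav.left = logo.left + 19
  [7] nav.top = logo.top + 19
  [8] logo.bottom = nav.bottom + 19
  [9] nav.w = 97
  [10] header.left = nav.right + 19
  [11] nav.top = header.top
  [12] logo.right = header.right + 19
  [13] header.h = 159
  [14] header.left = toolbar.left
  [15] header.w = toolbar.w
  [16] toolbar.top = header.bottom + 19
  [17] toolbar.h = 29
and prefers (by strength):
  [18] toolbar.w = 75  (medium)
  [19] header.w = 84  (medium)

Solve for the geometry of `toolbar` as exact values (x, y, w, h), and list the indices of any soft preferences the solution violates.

1. toolbar.x = 162  [header.left = toolbar.left]
2. toolbar.w = 84  [header.w = toolbar.w]
3. toolbar.y = 198  [toolbar.top = header.bottom + 19]
4. toolbar.h = 29  [toolbar.h = 29]

toolbar = (x=162, y=198, w=84, h=29)
violated soft preferences: 18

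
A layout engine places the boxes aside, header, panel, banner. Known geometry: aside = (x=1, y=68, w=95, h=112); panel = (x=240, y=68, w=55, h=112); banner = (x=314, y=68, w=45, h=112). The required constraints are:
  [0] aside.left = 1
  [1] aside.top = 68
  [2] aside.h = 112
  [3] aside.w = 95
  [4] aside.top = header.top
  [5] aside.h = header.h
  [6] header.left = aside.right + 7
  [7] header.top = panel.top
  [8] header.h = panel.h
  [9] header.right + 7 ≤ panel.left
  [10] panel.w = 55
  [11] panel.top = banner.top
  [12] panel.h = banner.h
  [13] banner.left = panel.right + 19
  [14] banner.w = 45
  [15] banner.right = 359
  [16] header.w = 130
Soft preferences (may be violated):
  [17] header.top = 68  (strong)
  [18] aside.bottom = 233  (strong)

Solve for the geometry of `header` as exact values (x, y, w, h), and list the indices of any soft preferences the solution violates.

1. header.y = 68  [aside.top = header.top]
2. header.h = 112  [aside.h = header.h]
3. header.x = 103  [header.left = aside.right + 7]
4. header.w = 130  [header.w = 130]

header = (x=103, y=68, w=130, h=112)
violated soft preferences: 18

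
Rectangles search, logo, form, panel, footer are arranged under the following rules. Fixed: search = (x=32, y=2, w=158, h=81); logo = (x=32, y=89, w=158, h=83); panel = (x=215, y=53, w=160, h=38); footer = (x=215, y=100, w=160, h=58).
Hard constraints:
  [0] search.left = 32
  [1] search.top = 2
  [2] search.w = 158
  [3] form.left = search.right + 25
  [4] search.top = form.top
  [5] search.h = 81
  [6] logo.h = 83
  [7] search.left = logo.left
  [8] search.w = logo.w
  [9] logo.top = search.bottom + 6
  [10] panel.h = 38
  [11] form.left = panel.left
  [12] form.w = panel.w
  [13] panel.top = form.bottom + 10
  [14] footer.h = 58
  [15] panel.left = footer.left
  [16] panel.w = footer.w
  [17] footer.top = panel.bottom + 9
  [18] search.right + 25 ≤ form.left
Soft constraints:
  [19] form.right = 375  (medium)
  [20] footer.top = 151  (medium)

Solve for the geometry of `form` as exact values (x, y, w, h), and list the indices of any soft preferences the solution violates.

1. form.x = 215  [form.left = search.right + 25]
2. form.y = 2  [search.top = form.top]
3. form.w = 160  [form.w = panel.w]
4. form.h = 41  [panel.top = form.bottom + 10]

form = (x=215, y=2, w=160, h=41)
violated soft preferences: 20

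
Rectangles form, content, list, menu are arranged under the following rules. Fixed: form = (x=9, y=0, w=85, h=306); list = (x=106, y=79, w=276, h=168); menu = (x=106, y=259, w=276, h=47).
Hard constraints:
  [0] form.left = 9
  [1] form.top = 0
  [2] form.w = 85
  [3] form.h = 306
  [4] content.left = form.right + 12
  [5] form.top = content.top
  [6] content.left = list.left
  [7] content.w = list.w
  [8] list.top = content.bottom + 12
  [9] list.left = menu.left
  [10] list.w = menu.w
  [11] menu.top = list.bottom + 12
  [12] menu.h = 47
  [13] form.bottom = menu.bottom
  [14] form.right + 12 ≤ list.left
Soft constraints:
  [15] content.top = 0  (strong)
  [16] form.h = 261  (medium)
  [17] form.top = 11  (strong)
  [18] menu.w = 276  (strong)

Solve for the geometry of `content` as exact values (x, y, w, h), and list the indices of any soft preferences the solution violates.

1. content.x = 106  [content.left = form.right + 12]
2. content.y = 0  [form.top = content.top]
3. content.w = 276  [content.w = list.w]
4. content.h = 67  [list.top = content.bottom + 12]

content = (x=106, y=0, w=276, h=67)
violated soft preferences: 16, 17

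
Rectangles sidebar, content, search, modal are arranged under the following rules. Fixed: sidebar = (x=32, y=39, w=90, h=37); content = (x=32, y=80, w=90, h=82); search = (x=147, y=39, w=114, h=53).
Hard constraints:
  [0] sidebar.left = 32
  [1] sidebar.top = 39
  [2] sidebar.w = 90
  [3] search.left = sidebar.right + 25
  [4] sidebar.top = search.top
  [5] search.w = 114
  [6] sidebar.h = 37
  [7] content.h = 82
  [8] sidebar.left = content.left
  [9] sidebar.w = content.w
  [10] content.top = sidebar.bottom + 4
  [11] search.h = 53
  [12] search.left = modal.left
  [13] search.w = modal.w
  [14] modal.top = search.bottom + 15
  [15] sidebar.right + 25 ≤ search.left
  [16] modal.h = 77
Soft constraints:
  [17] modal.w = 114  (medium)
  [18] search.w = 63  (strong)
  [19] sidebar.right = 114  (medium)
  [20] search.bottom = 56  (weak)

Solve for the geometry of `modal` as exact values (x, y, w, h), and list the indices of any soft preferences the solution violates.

modal = (x=147, y=107, w=114, h=77)
violated soft preferences: 18, 19, 20

1. modal.x = 147  [search.left = modal.left]
2. modal.w = 114  [search.w = modal.w]
3. modal.y = 107  [modal.top = search.bottom + 15]
4. modal.h = 77  [modal.h = 77]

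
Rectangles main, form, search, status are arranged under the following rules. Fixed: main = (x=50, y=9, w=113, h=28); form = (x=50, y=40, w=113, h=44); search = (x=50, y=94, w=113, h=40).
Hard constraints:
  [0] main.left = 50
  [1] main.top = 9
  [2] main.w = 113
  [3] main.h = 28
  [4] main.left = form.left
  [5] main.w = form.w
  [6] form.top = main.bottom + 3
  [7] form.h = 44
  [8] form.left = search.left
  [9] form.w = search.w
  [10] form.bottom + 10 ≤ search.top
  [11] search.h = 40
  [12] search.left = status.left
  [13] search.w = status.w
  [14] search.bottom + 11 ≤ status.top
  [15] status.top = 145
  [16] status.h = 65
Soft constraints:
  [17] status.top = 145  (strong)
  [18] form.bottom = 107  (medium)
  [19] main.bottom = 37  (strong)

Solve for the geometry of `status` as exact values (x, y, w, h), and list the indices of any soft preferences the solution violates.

1. status.x = 50  [search.left = status.left]
2. status.w = 113  [search.w = status.w]
3. status.y = 145  [status.top = 145]
4. status.h = 65  [status.h = 65]

status = (x=50, y=145, w=113, h=65)
violated soft preferences: 18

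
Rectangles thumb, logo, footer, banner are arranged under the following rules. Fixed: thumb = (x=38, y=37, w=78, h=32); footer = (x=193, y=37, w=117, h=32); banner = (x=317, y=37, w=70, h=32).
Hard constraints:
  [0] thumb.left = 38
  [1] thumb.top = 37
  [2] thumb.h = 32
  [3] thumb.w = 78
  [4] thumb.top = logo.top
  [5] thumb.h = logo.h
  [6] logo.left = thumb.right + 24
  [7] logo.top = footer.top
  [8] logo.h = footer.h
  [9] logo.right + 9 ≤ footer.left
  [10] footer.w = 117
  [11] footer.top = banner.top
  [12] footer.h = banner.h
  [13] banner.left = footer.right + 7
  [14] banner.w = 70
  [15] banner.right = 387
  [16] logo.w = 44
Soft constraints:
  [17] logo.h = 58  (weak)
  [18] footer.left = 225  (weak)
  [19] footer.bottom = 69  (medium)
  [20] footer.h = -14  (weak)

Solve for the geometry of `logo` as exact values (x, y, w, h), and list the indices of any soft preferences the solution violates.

logo = (x=140, y=37, w=44, h=32)
violated soft preferences: 17, 18, 20

1. logo.y = 37  [thumb.top = logo.top]
2. logo.h = 32  [thumb.h = logo.h]
3. logo.x = 140  [logo.left = thumb.right + 24]
4. logo.w = 44  [logo.w = 44]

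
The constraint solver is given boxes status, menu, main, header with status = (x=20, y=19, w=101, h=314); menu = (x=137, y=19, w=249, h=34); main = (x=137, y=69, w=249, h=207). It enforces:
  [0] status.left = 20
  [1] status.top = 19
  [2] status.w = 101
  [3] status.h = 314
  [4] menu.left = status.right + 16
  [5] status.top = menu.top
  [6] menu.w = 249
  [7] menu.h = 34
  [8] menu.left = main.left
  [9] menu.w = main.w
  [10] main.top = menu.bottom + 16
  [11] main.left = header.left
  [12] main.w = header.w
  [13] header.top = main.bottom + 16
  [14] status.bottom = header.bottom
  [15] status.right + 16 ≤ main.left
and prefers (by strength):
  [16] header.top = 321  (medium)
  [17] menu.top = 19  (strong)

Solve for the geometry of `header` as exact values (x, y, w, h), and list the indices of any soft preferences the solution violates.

header = (x=137, y=292, w=249, h=41)
violated soft preferences: 16

1. header.x = 137  [main.left = header.left]
2. header.w = 249  [main.w = header.w]
3. header.y = 292  [header.top = main.bottom + 16]
4. header.h = 41  [status.bottom = header.bottom]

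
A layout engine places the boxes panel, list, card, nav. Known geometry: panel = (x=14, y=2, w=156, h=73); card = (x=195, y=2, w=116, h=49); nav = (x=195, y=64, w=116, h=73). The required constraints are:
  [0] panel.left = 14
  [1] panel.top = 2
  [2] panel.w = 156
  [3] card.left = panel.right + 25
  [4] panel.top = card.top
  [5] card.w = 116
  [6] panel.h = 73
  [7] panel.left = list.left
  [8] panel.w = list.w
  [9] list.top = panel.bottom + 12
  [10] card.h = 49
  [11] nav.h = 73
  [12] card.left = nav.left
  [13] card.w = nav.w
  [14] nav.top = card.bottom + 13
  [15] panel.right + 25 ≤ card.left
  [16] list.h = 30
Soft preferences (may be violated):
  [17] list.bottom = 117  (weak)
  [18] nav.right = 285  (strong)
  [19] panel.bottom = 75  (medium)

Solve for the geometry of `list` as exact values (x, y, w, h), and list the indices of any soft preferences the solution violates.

1. list.x = 14  [panel.left = list.left]
2. list.w = 156  [panel.w = list.w]
3. list.y = 87  [list.top = panel.bottom + 12]
4. list.h = 30  [list.h = 30]

list = (x=14, y=87, w=156, h=30)
violated soft preferences: 18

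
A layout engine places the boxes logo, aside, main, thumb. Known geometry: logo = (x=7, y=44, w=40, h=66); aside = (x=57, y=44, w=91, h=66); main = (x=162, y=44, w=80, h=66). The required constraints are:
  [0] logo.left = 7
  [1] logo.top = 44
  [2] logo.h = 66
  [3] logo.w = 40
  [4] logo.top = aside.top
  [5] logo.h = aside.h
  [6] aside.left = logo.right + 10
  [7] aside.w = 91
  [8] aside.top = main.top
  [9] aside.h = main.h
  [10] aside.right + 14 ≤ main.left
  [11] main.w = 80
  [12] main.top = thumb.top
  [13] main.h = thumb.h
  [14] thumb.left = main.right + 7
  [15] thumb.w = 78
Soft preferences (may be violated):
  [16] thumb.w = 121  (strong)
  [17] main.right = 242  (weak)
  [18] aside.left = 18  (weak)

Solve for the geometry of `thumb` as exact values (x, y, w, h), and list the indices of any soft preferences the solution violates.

thumb = (x=249, y=44, w=78, h=66)
violated soft preferences: 16, 18

1. thumb.y = 44  [main.top = thumb.top]
2. thumb.h = 66  [main.h = thumb.h]
3. thumb.x = 249  [thumb.left = main.right + 7]
4. thumb.w = 78  [thumb.w = 78]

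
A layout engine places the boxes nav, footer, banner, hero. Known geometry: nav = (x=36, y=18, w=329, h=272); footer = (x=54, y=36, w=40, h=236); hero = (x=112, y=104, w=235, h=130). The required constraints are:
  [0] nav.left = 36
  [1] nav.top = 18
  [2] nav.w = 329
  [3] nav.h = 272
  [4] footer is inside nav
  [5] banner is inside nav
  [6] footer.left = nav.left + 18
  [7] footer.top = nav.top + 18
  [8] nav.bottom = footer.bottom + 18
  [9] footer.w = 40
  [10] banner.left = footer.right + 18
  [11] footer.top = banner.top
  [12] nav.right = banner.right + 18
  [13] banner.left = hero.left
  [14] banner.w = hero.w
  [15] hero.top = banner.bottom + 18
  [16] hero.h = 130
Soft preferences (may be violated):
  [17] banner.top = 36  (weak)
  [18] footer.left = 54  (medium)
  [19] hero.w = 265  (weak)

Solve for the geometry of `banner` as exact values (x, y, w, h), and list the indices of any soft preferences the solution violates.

1. banner.x = 112  [banner.left = footer.right + 18]
2. banner.y = 36  [footer.top = banner.top]
3. banner.w = 235  [nav.right = banner.right + 18]
4. banner.h = 50  [hero.top = banner.bottom + 18]

banner = (x=112, y=36, w=235, h=50)
violated soft preferences: 19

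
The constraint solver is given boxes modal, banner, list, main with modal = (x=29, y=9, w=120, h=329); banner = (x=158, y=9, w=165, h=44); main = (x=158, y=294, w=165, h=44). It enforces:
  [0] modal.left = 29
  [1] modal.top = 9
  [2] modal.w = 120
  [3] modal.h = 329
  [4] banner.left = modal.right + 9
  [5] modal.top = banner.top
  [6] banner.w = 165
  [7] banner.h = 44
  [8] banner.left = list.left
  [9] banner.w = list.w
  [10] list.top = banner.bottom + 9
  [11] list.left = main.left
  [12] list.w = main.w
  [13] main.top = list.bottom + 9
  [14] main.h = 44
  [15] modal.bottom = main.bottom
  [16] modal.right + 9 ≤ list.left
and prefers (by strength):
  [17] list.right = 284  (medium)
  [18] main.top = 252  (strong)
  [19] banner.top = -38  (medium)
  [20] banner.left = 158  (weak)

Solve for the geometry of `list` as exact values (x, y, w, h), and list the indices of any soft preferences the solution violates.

1. list.x = 158  [banner.left = list.left]
2. list.w = 165  [banner.w = list.w]
3. list.y = 62  [list.top = banner.bottom + 9]
4. list.h = 223  [main.top = list.bottom + 9]

list = (x=158, y=62, w=165, h=223)
violated soft preferences: 17, 18, 19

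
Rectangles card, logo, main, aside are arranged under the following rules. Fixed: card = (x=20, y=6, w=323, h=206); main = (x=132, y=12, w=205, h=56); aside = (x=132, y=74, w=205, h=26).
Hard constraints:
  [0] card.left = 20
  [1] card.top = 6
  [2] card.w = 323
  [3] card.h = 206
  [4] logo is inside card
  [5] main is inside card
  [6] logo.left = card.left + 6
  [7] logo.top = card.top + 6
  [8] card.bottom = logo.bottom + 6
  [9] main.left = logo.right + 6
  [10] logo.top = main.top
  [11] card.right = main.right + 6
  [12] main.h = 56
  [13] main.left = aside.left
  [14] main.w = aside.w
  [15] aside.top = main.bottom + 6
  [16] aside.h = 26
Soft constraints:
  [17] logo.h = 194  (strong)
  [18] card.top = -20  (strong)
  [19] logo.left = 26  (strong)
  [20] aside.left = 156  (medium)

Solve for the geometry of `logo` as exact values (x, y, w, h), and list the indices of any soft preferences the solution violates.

logo = (x=26, y=12, w=100, h=194)
violated soft preferences: 18, 20

1. logo.x = 26  [logo.left = card.left + 6]
2. logo.y = 12  [logo.top = card.top + 6]
3. logo.h = 194  [card.bottom = logo.bottom + 6]
4. logo.w = 100  [main.left = logo.right + 6]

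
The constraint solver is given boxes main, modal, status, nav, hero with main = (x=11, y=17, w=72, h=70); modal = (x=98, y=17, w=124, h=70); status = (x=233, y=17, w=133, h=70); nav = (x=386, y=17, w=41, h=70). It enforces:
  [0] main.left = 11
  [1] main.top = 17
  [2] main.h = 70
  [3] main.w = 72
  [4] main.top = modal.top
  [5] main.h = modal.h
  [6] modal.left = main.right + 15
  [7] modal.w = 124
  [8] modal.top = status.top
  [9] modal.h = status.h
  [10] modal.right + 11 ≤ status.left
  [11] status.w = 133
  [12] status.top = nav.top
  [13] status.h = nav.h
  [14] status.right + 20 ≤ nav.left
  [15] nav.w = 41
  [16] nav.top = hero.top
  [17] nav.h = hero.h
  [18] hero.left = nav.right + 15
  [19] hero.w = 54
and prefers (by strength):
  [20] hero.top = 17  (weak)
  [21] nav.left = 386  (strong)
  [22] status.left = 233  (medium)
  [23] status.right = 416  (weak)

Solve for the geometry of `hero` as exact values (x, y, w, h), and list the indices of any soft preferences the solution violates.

1. hero.y = 17  [nav.top = hero.top]
2. hero.h = 70  [nav.h = hero.h]
3. hero.x = 442  [hero.left = nav.right + 15]
4. hero.w = 54  [hero.w = 54]

hero = (x=442, y=17, w=54, h=70)
violated soft preferences: 23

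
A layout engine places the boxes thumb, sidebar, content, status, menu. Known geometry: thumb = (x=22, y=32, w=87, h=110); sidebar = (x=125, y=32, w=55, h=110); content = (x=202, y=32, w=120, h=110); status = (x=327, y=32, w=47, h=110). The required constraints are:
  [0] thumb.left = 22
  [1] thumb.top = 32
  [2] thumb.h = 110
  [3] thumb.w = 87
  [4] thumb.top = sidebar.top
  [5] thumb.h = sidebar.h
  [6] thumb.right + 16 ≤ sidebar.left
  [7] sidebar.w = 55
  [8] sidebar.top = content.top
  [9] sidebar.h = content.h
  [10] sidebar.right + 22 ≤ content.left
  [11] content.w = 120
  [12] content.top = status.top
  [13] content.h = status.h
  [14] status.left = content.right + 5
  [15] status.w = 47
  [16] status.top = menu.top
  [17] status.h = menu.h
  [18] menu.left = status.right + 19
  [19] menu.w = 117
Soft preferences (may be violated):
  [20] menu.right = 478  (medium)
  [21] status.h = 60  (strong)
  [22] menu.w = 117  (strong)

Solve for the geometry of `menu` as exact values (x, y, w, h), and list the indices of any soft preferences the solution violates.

menu = (x=393, y=32, w=117, h=110)
violated soft preferences: 20, 21

1. menu.y = 32  [status.top = menu.top]
2. menu.h = 110  [status.h = menu.h]
3. menu.x = 393  [menu.left = status.right + 19]
4. menu.w = 117  [menu.w = 117]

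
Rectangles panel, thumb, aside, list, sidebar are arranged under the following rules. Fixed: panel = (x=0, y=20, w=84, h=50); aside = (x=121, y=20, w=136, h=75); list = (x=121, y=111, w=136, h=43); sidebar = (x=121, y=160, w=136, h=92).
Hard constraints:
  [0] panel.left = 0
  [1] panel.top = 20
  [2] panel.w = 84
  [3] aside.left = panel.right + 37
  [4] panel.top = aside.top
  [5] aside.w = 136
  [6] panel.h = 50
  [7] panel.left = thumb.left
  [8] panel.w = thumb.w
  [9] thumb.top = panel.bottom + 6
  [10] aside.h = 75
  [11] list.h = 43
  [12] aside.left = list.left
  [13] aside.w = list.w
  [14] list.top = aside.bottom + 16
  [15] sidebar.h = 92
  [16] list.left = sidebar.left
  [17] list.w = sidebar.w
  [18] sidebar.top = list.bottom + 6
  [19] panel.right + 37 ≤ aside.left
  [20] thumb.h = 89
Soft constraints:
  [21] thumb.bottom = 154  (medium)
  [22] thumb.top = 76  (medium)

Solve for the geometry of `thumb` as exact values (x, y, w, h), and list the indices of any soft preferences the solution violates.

thumb = (x=0, y=76, w=84, h=89)
violated soft preferences: 21

1. thumb.x = 0  [panel.left = thumb.left]
2. thumb.w = 84  [panel.w = thumb.w]
3. thumb.y = 76  [thumb.top = panel.bottom + 6]
4. thumb.h = 89  [thumb.h = 89]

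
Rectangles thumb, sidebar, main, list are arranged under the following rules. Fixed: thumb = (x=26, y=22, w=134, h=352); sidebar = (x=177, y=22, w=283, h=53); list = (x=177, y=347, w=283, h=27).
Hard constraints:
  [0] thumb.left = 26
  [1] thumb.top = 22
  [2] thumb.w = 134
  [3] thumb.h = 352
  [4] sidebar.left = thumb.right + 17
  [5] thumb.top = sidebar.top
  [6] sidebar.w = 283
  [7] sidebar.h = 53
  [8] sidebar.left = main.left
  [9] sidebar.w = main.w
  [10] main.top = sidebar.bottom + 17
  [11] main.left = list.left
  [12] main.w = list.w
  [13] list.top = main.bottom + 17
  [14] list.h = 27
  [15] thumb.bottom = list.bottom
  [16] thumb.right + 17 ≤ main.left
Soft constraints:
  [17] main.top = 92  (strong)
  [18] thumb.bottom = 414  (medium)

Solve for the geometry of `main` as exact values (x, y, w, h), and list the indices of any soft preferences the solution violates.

main = (x=177, y=92, w=283, h=238)
violated soft preferences: 18

1. main.x = 177  [sidebar.left = main.left]
2. main.w = 283  [sidebar.w = main.w]
3. main.y = 92  [main.top = sidebar.bottom + 17]
4. main.h = 238  [list.top = main.bottom + 17]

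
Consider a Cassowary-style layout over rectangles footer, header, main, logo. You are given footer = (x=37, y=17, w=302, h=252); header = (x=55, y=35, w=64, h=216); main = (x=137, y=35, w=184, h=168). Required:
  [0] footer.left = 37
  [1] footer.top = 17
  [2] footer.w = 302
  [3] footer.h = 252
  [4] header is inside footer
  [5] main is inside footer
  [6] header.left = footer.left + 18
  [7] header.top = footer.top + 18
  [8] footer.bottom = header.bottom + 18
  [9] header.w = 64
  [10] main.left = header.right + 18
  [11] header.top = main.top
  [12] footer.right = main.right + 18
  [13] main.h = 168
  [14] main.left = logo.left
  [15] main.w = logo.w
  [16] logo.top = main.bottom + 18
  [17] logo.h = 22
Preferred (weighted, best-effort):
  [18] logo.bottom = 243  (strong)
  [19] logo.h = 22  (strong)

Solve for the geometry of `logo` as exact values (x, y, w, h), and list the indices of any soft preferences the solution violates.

1. logo.x = 137  [main.left = logo.left]
2. logo.w = 184  [main.w = logo.w]
3. logo.y = 221  [logo.top = main.bottom + 18]
4. logo.h = 22  [logo.h = 22]

logo = (x=137, y=221, w=184, h=22)
violated soft preferences: none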